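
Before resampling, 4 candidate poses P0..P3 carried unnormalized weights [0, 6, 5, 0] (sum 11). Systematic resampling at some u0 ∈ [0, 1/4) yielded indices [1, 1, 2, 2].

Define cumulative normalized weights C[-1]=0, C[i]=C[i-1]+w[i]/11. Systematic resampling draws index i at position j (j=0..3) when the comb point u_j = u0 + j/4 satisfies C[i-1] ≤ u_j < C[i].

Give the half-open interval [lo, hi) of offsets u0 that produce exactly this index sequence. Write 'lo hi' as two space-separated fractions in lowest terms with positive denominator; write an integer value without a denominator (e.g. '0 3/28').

1/22 1/4

C = [0, 6/11, 1, 1]
j=0 picked index 1: u0 ∈ [0, 6/11)
j=1 picked index 1: u0 ∈ [-1/4, 13/44)
j=2 picked index 2: u0 ∈ [1/22, 1/2)
j=3 picked index 2: u0 ∈ [-9/44, 1/4)
intersection: [1/22, 1/4)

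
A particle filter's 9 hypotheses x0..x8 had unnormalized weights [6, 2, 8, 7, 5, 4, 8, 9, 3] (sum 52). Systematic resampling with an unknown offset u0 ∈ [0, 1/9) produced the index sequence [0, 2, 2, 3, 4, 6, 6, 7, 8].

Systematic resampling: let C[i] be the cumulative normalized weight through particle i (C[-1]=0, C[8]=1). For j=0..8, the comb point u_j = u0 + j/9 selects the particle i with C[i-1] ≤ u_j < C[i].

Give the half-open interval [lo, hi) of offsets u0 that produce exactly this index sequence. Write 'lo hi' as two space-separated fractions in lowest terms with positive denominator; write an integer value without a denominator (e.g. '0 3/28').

7/117 10/117

C = [3/26, 2/13, 4/13, 23/52, 7/13, 8/13, 10/13, 49/52, 1]
j=0 picked index 0: u0 ∈ [0, 3/26)
j=1 picked index 2: u0 ∈ [5/117, 23/117)
j=2 picked index 2: u0 ∈ [-8/117, 10/117)
j=3 picked index 3: u0 ∈ [-1/39, 17/156)
j=4 picked index 4: u0 ∈ [-1/468, 11/117)
j=5 picked index 6: u0 ∈ [7/117, 25/117)
j=6 picked index 6: u0 ∈ [-2/39, 4/39)
j=7 picked index 7: u0 ∈ [-1/117, 77/468)
j=8 picked index 8: u0 ∈ [25/468, 1/9)
intersection: [7/117, 10/117)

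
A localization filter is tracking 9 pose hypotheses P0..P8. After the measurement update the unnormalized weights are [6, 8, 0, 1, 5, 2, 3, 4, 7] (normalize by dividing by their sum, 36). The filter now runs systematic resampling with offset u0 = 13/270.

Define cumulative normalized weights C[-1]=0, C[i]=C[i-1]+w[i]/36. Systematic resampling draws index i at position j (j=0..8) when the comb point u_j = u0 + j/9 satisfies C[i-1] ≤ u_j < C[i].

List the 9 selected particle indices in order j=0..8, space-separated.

0 0 1 1 4 5 7 8 8

C = [1/6, 7/18, 7/18, 5/12, 5/9, 11/18, 25/36, 29/36, 1]
j=0: u_0=13/270 ∈ [0, 1/6) → index 0
j=1: u_1=43/270 ∈ [0, 1/6) → index 0
j=2: u_2=73/270 ∈ [1/6, 7/18) → index 1
j=3: u_3=103/270 ∈ [1/6, 7/18) → index 1
j=4: u_4=133/270 ∈ [5/12, 5/9) → index 4
j=5: u_5=163/270 ∈ [5/9, 11/18) → index 5
j=6: u_6=193/270 ∈ [25/36, 29/36) → index 7
j=7: u_7=223/270 ∈ [29/36, 1) → index 8
j=8: u_8=253/270 ∈ [29/36, 1) → index 8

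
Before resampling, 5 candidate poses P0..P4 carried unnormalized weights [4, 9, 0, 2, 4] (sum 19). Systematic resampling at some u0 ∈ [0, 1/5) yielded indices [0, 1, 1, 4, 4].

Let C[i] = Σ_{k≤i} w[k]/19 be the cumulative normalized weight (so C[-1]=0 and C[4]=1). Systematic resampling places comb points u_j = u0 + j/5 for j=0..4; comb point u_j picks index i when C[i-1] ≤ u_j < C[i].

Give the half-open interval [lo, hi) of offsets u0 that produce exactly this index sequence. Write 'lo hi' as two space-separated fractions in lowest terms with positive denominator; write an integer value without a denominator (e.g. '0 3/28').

C = [4/19, 13/19, 13/19, 15/19, 1]
j=0 picked index 0: u0 ∈ [0, 4/19)
j=1 picked index 1: u0 ∈ [1/95, 46/95)
j=2 picked index 1: u0 ∈ [-18/95, 27/95)
j=3 picked index 4: u0 ∈ [18/95, 2/5)
j=4 picked index 4: u0 ∈ [-1/95, 1/5)
intersection: [18/95, 1/5)

18/95 1/5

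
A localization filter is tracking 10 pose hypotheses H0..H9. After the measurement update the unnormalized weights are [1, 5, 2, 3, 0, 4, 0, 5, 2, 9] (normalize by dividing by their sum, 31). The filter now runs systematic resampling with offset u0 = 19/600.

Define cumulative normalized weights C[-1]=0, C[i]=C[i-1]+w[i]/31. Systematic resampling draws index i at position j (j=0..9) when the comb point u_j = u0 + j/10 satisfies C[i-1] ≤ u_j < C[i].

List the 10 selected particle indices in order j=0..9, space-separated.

0 1 2 3 5 7 7 9 9 9

C = [1/31, 6/31, 8/31, 11/31, 11/31, 15/31, 15/31, 20/31, 22/31, 1]
j=0: u_0=19/600 ∈ [0, 1/31) → index 0
j=1: u_1=79/600 ∈ [1/31, 6/31) → index 1
j=2: u_2=139/600 ∈ [6/31, 8/31) → index 2
j=3: u_3=199/600 ∈ [8/31, 11/31) → index 3
j=4: u_4=259/600 ∈ [11/31, 15/31) → index 5
j=5: u_5=319/600 ∈ [15/31, 20/31) → index 7
j=6: u_6=379/600 ∈ [15/31, 20/31) → index 7
j=7: u_7=439/600 ∈ [22/31, 1) → index 9
j=8: u_8=499/600 ∈ [22/31, 1) → index 9
j=9: u_9=559/600 ∈ [22/31, 1) → index 9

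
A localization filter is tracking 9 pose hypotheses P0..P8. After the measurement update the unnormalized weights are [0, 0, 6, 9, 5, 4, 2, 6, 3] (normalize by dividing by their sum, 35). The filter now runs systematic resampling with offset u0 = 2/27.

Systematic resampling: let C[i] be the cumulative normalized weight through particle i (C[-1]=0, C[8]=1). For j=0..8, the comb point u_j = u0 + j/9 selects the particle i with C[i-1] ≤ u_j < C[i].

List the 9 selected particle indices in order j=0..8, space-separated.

C = [0, 0, 6/35, 3/7, 4/7, 24/35, 26/35, 32/35, 1]
j=0: u_0=2/27 ∈ [0, 6/35) → index 2
j=1: u_1=5/27 ∈ [6/35, 3/7) → index 3
j=2: u_2=8/27 ∈ [6/35, 3/7) → index 3
j=3: u_3=11/27 ∈ [6/35, 3/7) → index 3
j=4: u_4=14/27 ∈ [3/7, 4/7) → index 4
j=5: u_5=17/27 ∈ [4/7, 24/35) → index 5
j=6: u_6=20/27 ∈ [24/35, 26/35) → index 6
j=7: u_7=23/27 ∈ [26/35, 32/35) → index 7
j=8: u_8=26/27 ∈ [32/35, 1) → index 8

2 3 3 3 4 5 6 7 8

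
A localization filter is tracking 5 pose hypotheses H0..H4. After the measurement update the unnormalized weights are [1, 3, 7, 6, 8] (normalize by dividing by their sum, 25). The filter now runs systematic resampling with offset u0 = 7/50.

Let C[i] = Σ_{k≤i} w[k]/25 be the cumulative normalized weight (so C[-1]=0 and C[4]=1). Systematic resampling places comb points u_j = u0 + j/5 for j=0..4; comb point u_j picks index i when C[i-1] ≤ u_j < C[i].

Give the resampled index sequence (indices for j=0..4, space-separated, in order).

1 2 3 4 4

C = [1/25, 4/25, 11/25, 17/25, 1]
j=0: u_0=7/50 ∈ [1/25, 4/25) → index 1
j=1: u_1=17/50 ∈ [4/25, 11/25) → index 2
j=2: u_2=27/50 ∈ [11/25, 17/25) → index 3
j=3: u_3=37/50 ∈ [17/25, 1) → index 4
j=4: u_4=47/50 ∈ [17/25, 1) → index 4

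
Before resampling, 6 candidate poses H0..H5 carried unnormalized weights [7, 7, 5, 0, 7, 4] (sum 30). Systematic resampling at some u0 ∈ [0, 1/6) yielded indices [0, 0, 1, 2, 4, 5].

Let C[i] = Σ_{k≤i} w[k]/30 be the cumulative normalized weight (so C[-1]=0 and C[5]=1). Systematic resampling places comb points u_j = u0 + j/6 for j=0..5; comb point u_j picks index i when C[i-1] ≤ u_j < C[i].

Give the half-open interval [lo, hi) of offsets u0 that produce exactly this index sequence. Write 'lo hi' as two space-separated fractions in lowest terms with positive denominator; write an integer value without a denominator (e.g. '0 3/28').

1/30 1/15

C = [7/30, 7/15, 19/30, 19/30, 13/15, 1]
j=0 picked index 0: u0 ∈ [0, 7/30)
j=1 picked index 0: u0 ∈ [-1/6, 1/15)
j=2 picked index 1: u0 ∈ [-1/10, 2/15)
j=3 picked index 2: u0 ∈ [-1/30, 2/15)
j=4 picked index 4: u0 ∈ [-1/30, 1/5)
j=5 picked index 5: u0 ∈ [1/30, 1/6)
intersection: [1/30, 1/15)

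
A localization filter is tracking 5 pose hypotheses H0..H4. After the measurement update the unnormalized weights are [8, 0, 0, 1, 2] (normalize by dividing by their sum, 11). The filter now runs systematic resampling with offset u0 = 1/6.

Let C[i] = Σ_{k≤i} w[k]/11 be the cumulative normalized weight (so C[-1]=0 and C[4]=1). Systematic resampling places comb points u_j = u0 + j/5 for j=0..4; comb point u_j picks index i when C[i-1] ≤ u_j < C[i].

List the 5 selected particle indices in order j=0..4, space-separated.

0 0 0 3 4

C = [8/11, 8/11, 8/11, 9/11, 1]
j=0: u_0=1/6 ∈ [0, 8/11) → index 0
j=1: u_1=11/30 ∈ [0, 8/11) → index 0
j=2: u_2=17/30 ∈ [0, 8/11) → index 0
j=3: u_3=23/30 ∈ [8/11, 9/11) → index 3
j=4: u_4=29/30 ∈ [9/11, 1) → index 4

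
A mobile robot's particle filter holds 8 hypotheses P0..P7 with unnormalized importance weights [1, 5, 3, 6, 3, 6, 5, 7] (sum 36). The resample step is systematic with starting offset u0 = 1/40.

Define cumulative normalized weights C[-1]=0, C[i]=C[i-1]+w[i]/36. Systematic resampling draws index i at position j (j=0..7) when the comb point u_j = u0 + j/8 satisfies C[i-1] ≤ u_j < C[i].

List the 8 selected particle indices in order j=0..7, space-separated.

C = [1/36, 1/6, 1/4, 5/12, 1/2, 2/3, 29/36, 1]
j=0: u_0=1/40 ∈ [0, 1/36) → index 0
j=1: u_1=3/20 ∈ [1/36, 1/6) → index 1
j=2: u_2=11/40 ∈ [1/4, 5/12) → index 3
j=3: u_3=2/5 ∈ [1/4, 5/12) → index 3
j=4: u_4=21/40 ∈ [1/2, 2/3) → index 5
j=5: u_5=13/20 ∈ [1/2, 2/3) → index 5
j=6: u_6=31/40 ∈ [2/3, 29/36) → index 6
j=7: u_7=9/10 ∈ [29/36, 1) → index 7

0 1 3 3 5 5 6 7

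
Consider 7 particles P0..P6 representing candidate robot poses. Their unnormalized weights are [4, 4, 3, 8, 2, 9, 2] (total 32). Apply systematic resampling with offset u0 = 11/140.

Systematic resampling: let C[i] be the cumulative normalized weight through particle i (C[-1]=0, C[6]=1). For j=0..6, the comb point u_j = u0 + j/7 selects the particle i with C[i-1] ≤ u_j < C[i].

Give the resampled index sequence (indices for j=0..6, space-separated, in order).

C = [1/8, 1/4, 11/32, 19/32, 21/32, 15/16, 1]
j=0: u_0=11/140 ∈ [0, 1/8) → index 0
j=1: u_1=31/140 ∈ [1/8, 1/4) → index 1
j=2: u_2=51/140 ∈ [11/32, 19/32) → index 3
j=3: u_3=71/140 ∈ [11/32, 19/32) → index 3
j=4: u_4=13/20 ∈ [19/32, 21/32) → index 4
j=5: u_5=111/140 ∈ [21/32, 15/16) → index 5
j=6: u_6=131/140 ∈ [21/32, 15/16) → index 5

0 1 3 3 4 5 5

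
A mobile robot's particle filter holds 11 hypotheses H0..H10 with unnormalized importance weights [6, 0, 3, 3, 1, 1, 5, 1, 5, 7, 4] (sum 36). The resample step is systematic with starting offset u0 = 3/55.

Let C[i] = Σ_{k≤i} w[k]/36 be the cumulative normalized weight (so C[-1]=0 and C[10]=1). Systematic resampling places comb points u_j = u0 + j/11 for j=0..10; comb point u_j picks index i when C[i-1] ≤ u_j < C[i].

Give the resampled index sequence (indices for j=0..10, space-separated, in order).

C = [1/6, 1/6, 1/4, 1/3, 13/36, 7/18, 19/36, 5/9, 25/36, 8/9, 1]
j=0: u_0=3/55 ∈ [0, 1/6) → index 0
j=1: u_1=8/55 ∈ [0, 1/6) → index 0
j=2: u_2=13/55 ∈ [1/6, 1/4) → index 2
j=3: u_3=18/55 ∈ [1/4, 1/3) → index 3
j=4: u_4=23/55 ∈ [7/18, 19/36) → index 6
j=5: u_5=28/55 ∈ [7/18, 19/36) → index 6
j=6: u_6=3/5 ∈ [5/9, 25/36) → index 8
j=7: u_7=38/55 ∈ [5/9, 25/36) → index 8
j=8: u_8=43/55 ∈ [25/36, 8/9) → index 9
j=9: u_9=48/55 ∈ [25/36, 8/9) → index 9
j=10: u_10=53/55 ∈ [8/9, 1) → index 10

0 0 2 3 6 6 8 8 9 9 10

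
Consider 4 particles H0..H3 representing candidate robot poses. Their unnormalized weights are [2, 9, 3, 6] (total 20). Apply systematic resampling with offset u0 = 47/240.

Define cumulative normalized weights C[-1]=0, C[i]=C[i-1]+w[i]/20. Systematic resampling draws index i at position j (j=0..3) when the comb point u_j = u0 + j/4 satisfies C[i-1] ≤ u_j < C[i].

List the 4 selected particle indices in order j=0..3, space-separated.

C = [1/10, 11/20, 7/10, 1]
j=0: u_0=47/240 ∈ [1/10, 11/20) → index 1
j=1: u_1=107/240 ∈ [1/10, 11/20) → index 1
j=2: u_2=167/240 ∈ [11/20, 7/10) → index 2
j=3: u_3=227/240 ∈ [7/10, 1) → index 3

1 1 2 3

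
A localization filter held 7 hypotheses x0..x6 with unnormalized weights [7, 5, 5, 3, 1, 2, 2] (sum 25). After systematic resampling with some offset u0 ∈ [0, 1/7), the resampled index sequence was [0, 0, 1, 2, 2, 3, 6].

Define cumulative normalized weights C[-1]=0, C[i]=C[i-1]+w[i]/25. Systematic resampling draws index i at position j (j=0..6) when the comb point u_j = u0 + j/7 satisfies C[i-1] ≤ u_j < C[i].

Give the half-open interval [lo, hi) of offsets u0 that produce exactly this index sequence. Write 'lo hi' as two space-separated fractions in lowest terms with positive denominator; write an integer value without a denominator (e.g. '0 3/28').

11/175 3/35

C = [7/25, 12/25, 17/25, 4/5, 21/25, 23/25, 1]
j=0 picked index 0: u0 ∈ [0, 7/25)
j=1 picked index 0: u0 ∈ [-1/7, 24/175)
j=2 picked index 1: u0 ∈ [-1/175, 34/175)
j=3 picked index 2: u0 ∈ [9/175, 44/175)
j=4 picked index 2: u0 ∈ [-16/175, 19/175)
j=5 picked index 3: u0 ∈ [-6/175, 3/35)
j=6 picked index 6: u0 ∈ [11/175, 1/7)
intersection: [11/175, 3/35)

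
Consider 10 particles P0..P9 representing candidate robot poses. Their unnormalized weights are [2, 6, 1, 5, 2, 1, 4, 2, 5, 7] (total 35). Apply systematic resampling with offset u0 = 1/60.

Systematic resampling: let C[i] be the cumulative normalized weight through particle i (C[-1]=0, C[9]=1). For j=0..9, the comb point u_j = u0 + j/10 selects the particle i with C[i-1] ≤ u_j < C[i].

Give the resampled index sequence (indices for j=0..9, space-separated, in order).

0 1 1 3 4 6 7 8 9 9

C = [2/35, 8/35, 9/35, 2/5, 16/35, 17/35, 3/5, 23/35, 4/5, 1]
j=0: u_0=1/60 ∈ [0, 2/35) → index 0
j=1: u_1=7/60 ∈ [2/35, 8/35) → index 1
j=2: u_2=13/60 ∈ [2/35, 8/35) → index 1
j=3: u_3=19/60 ∈ [9/35, 2/5) → index 3
j=4: u_4=5/12 ∈ [2/5, 16/35) → index 4
j=5: u_5=31/60 ∈ [17/35, 3/5) → index 6
j=6: u_6=37/60 ∈ [3/5, 23/35) → index 7
j=7: u_7=43/60 ∈ [23/35, 4/5) → index 8
j=8: u_8=49/60 ∈ [4/5, 1) → index 9
j=9: u_9=11/12 ∈ [4/5, 1) → index 9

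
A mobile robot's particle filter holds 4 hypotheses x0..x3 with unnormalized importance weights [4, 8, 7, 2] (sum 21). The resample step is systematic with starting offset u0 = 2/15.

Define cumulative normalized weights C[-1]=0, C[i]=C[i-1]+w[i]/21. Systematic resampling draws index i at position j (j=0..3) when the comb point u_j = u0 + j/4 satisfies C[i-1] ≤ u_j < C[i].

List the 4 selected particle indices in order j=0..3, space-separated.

C = [4/21, 4/7, 19/21, 1]
j=0: u_0=2/15 ∈ [0, 4/21) → index 0
j=1: u_1=23/60 ∈ [4/21, 4/7) → index 1
j=2: u_2=19/30 ∈ [4/7, 19/21) → index 2
j=3: u_3=53/60 ∈ [4/7, 19/21) → index 2

0 1 2 2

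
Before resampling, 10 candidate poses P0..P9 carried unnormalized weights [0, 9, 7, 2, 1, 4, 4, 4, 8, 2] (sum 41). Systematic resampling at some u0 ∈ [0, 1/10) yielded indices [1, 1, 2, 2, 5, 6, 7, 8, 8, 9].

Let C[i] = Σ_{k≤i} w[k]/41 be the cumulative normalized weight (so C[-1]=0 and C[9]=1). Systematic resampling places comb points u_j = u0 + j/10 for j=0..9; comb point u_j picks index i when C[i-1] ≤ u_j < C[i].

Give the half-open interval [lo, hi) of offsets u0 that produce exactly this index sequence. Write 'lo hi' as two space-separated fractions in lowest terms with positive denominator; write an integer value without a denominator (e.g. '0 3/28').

C = [0, 9/41, 16/41, 18/41, 19/41, 23/41, 27/41, 31/41, 39/41, 1]
j=0 picked index 1: u0 ∈ [0, 9/41)
j=1 picked index 1: u0 ∈ [-1/10, 49/410)
j=2 picked index 2: u0 ∈ [4/205, 39/205)
j=3 picked index 2: u0 ∈ [-33/410, 37/410)
j=4 picked index 5: u0 ∈ [13/205, 33/205)
j=5 picked index 6: u0 ∈ [5/82, 13/82)
j=6 picked index 7: u0 ∈ [12/205, 32/205)
j=7 picked index 8: u0 ∈ [23/410, 103/410)
j=8 picked index 8: u0 ∈ [-9/205, 31/205)
j=9 picked index 9: u0 ∈ [21/410, 1/10)
intersection: [13/205, 37/410)

13/205 37/410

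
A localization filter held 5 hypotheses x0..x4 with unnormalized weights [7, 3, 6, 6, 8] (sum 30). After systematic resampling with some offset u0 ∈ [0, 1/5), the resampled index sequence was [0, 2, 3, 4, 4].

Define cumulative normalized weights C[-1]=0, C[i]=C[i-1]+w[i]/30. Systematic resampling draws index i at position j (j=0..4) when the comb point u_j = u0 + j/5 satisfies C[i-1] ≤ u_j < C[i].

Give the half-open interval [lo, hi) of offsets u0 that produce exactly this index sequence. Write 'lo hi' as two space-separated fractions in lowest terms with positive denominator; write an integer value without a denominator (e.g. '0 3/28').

C = [7/30, 1/3, 8/15, 11/15, 1]
j=0 picked index 0: u0 ∈ [0, 7/30)
j=1 picked index 2: u0 ∈ [2/15, 1/3)
j=2 picked index 3: u0 ∈ [2/15, 1/3)
j=3 picked index 4: u0 ∈ [2/15, 2/5)
j=4 picked index 4: u0 ∈ [-1/15, 1/5)
intersection: [2/15, 1/5)

2/15 1/5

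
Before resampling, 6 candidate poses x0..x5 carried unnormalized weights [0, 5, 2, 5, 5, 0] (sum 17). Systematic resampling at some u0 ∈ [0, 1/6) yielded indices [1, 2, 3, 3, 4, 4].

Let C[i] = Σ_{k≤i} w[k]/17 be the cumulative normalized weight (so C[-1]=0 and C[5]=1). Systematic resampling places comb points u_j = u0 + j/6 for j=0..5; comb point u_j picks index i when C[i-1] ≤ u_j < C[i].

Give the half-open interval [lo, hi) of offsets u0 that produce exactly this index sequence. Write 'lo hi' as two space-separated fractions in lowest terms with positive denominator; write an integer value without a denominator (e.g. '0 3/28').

13/102 1/6

C = [0, 5/17, 7/17, 12/17, 1, 1]
j=0 picked index 1: u0 ∈ [0, 5/17)
j=1 picked index 2: u0 ∈ [13/102, 25/102)
j=2 picked index 3: u0 ∈ [4/51, 19/51)
j=3 picked index 3: u0 ∈ [-3/34, 7/34)
j=4 picked index 4: u0 ∈ [2/51, 1/3)
j=5 picked index 4: u0 ∈ [-13/102, 1/6)
intersection: [13/102, 1/6)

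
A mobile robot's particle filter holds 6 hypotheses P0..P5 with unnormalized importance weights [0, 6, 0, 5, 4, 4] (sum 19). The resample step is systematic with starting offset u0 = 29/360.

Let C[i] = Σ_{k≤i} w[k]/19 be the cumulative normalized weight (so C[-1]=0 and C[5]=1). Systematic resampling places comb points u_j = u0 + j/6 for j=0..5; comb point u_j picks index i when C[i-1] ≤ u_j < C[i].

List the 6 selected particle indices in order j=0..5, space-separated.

C = [0, 6/19, 6/19, 11/19, 15/19, 1]
j=0: u_0=29/360 ∈ [0, 6/19) → index 1
j=1: u_1=89/360 ∈ [0, 6/19) → index 1
j=2: u_2=149/360 ∈ [6/19, 11/19) → index 3
j=3: u_3=209/360 ∈ [11/19, 15/19) → index 4
j=4: u_4=269/360 ∈ [11/19, 15/19) → index 4
j=5: u_5=329/360 ∈ [15/19, 1) → index 5

1 1 3 4 4 5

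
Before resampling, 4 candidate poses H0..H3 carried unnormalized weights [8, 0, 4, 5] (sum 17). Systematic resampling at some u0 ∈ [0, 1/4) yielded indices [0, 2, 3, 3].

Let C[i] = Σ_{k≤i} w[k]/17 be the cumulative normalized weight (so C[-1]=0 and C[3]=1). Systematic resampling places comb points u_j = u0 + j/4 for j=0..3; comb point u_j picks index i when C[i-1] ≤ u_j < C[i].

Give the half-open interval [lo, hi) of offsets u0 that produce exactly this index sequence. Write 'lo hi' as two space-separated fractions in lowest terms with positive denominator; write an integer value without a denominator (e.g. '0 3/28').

C = [8/17, 8/17, 12/17, 1]
j=0 picked index 0: u0 ∈ [0, 8/17)
j=1 picked index 2: u0 ∈ [15/68, 31/68)
j=2 picked index 3: u0 ∈ [7/34, 1/2)
j=3 picked index 3: u0 ∈ [-3/68, 1/4)
intersection: [15/68, 1/4)

15/68 1/4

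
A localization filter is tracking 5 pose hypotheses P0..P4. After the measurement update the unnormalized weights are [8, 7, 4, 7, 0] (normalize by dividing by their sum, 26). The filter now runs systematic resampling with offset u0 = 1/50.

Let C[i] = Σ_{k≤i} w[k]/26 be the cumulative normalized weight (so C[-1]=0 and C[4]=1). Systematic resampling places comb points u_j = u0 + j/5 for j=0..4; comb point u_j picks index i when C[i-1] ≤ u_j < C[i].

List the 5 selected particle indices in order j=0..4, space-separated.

C = [4/13, 15/26, 19/26, 1, 1]
j=0: u_0=1/50 ∈ [0, 4/13) → index 0
j=1: u_1=11/50 ∈ [0, 4/13) → index 0
j=2: u_2=21/50 ∈ [4/13, 15/26) → index 1
j=3: u_3=31/50 ∈ [15/26, 19/26) → index 2
j=4: u_4=41/50 ∈ [19/26, 1) → index 3

0 0 1 2 3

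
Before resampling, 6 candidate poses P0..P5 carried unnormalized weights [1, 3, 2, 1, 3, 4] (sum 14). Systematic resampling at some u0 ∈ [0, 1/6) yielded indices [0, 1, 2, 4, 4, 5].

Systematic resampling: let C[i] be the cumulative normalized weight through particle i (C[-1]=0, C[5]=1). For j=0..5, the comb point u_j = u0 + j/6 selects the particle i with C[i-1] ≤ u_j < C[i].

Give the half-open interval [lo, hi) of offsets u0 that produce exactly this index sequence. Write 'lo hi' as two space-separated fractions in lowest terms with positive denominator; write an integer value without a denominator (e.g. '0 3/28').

0 1/21

C = [1/14, 2/7, 3/7, 1/2, 5/7, 1]
j=0 picked index 0: u0 ∈ [0, 1/14)
j=1 picked index 1: u0 ∈ [-2/21, 5/42)
j=2 picked index 2: u0 ∈ [-1/21, 2/21)
j=3 picked index 4: u0 ∈ [0, 3/14)
j=4 picked index 4: u0 ∈ [-1/6, 1/21)
j=5 picked index 5: u0 ∈ [-5/42, 1/6)
intersection: [0, 1/21)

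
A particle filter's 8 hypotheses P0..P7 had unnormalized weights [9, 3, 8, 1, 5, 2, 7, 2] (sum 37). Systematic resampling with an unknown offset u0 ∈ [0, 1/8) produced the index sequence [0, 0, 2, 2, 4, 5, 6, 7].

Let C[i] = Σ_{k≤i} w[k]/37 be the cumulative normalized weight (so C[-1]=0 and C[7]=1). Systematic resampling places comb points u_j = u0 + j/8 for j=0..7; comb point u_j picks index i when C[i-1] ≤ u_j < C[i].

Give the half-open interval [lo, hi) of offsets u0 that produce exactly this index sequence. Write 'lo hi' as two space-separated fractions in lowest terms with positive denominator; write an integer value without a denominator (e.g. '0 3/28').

23/296 35/296

C = [9/37, 12/37, 20/37, 21/37, 26/37, 28/37, 35/37, 1]
j=0 picked index 0: u0 ∈ [0, 9/37)
j=1 picked index 0: u0 ∈ [-1/8, 35/296)
j=2 picked index 2: u0 ∈ [11/148, 43/148)
j=3 picked index 2: u0 ∈ [-15/296, 49/296)
j=4 picked index 4: u0 ∈ [5/74, 15/74)
j=5 picked index 5: u0 ∈ [23/296, 39/296)
j=6 picked index 6: u0 ∈ [1/148, 29/148)
j=7 picked index 7: u0 ∈ [21/296, 1/8)
intersection: [23/296, 35/296)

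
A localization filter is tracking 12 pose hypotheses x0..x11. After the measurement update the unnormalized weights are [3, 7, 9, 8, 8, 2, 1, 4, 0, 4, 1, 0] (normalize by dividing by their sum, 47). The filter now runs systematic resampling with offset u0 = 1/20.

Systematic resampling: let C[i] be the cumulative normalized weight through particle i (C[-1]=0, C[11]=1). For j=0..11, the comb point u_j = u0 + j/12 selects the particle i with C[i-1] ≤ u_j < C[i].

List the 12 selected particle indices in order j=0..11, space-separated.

0 1 2 2 2 3 3 4 4 6 7 9

C = [3/47, 10/47, 19/47, 27/47, 35/47, 37/47, 38/47, 42/47, 42/47, 46/47, 1, 1]
j=0: u_0=1/20 ∈ [0, 3/47) → index 0
j=1: u_1=2/15 ∈ [3/47, 10/47) → index 1
j=2: u_2=13/60 ∈ [10/47, 19/47) → index 2
j=3: u_3=3/10 ∈ [10/47, 19/47) → index 2
j=4: u_4=23/60 ∈ [10/47, 19/47) → index 2
j=5: u_5=7/15 ∈ [19/47, 27/47) → index 3
j=6: u_6=11/20 ∈ [19/47, 27/47) → index 3
j=7: u_7=19/30 ∈ [27/47, 35/47) → index 4
j=8: u_8=43/60 ∈ [27/47, 35/47) → index 4
j=9: u_9=4/5 ∈ [37/47, 38/47) → index 6
j=10: u_10=53/60 ∈ [38/47, 42/47) → index 7
j=11: u_11=29/30 ∈ [42/47, 46/47) → index 9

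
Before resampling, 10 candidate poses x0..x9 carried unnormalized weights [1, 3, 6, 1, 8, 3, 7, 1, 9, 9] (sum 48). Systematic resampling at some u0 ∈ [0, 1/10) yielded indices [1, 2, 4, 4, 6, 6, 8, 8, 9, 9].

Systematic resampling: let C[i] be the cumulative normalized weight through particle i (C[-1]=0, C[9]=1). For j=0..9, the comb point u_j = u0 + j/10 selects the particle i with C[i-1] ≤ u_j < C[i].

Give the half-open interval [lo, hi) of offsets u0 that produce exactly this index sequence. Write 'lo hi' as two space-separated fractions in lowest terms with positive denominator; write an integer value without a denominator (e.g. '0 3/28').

C = [1/48, 1/12, 5/24, 11/48, 19/48, 11/24, 29/48, 5/8, 13/16, 1]
j=0 picked index 1: u0 ∈ [1/48, 1/12)
j=1 picked index 2: u0 ∈ [-1/60, 13/120)
j=2 picked index 4: u0 ∈ [7/240, 47/240)
j=3 picked index 4: u0 ∈ [-17/240, 23/240)
j=4 picked index 6: u0 ∈ [7/120, 49/240)
j=5 picked index 6: u0 ∈ [-1/24, 5/48)
j=6 picked index 8: u0 ∈ [1/40, 17/80)
j=7 picked index 8: u0 ∈ [-3/40, 9/80)
j=8 picked index 9: u0 ∈ [1/80, 1/5)
j=9 picked index 9: u0 ∈ [-7/80, 1/10)
intersection: [7/120, 1/12)

7/120 1/12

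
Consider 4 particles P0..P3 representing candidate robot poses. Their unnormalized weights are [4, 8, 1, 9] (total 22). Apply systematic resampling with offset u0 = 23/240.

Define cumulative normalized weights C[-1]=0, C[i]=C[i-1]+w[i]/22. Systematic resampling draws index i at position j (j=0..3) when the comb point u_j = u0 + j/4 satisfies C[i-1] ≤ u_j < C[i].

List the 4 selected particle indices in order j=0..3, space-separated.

0 1 3 3

C = [2/11, 6/11, 13/22, 1]
j=0: u_0=23/240 ∈ [0, 2/11) → index 0
j=1: u_1=83/240 ∈ [2/11, 6/11) → index 1
j=2: u_2=143/240 ∈ [13/22, 1) → index 3
j=3: u_3=203/240 ∈ [13/22, 1) → index 3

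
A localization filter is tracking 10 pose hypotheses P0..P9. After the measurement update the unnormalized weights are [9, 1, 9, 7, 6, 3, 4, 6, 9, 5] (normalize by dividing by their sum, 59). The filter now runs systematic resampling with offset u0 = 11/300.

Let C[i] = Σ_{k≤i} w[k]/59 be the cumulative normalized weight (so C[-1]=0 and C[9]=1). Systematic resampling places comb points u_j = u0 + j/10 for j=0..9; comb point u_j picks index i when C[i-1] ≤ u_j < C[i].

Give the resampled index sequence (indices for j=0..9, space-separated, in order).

0 0 2 3 3 4 6 7 8 9

C = [9/59, 10/59, 19/59, 26/59, 32/59, 35/59, 39/59, 45/59, 54/59, 1]
j=0: u_0=11/300 ∈ [0, 9/59) → index 0
j=1: u_1=41/300 ∈ [0, 9/59) → index 0
j=2: u_2=71/300 ∈ [10/59, 19/59) → index 2
j=3: u_3=101/300 ∈ [19/59, 26/59) → index 3
j=4: u_4=131/300 ∈ [19/59, 26/59) → index 3
j=5: u_5=161/300 ∈ [26/59, 32/59) → index 4
j=6: u_6=191/300 ∈ [35/59, 39/59) → index 6
j=7: u_7=221/300 ∈ [39/59, 45/59) → index 7
j=8: u_8=251/300 ∈ [45/59, 54/59) → index 8
j=9: u_9=281/300 ∈ [54/59, 1) → index 9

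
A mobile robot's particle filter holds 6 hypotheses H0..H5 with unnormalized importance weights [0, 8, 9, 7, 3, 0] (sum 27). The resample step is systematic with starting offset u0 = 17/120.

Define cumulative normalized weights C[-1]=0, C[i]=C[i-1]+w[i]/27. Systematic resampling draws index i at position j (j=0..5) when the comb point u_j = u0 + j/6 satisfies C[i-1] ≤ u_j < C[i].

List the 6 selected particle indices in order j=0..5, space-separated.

C = [0, 8/27, 17/27, 8/9, 1, 1]
j=0: u_0=17/120 ∈ [0, 8/27) → index 1
j=1: u_1=37/120 ∈ [8/27, 17/27) → index 2
j=2: u_2=19/40 ∈ [8/27, 17/27) → index 2
j=3: u_3=77/120 ∈ [17/27, 8/9) → index 3
j=4: u_4=97/120 ∈ [17/27, 8/9) → index 3
j=5: u_5=39/40 ∈ [8/9, 1) → index 4

1 2 2 3 3 4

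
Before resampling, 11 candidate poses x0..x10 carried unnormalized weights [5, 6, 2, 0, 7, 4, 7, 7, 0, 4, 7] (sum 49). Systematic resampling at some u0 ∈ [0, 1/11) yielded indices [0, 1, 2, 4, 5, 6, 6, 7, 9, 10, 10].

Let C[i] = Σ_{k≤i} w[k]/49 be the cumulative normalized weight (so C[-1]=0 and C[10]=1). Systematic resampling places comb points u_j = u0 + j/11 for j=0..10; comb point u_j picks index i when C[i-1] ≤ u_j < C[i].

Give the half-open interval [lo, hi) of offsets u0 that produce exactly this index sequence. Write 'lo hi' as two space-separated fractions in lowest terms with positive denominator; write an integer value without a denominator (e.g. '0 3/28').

C = [5/49, 11/49, 13/49, 13/49, 20/49, 24/49, 31/49, 38/49, 38/49, 6/7, 1]
j=0 picked index 0: u0 ∈ [0, 5/49)
j=1 picked index 1: u0 ∈ [6/539, 72/539)
j=2 picked index 2: u0 ∈ [23/539, 45/539)
j=3 picked index 4: u0 ∈ [-4/539, 73/539)
j=4 picked index 5: u0 ∈ [24/539, 68/539)
j=5 picked index 6: u0 ∈ [19/539, 96/539)
j=6 picked index 6: u0 ∈ [-30/539, 47/539)
j=7 picked index 7: u0 ∈ [-2/539, 75/539)
j=8 picked index 9: u0 ∈ [26/539, 10/77)
j=9 picked index 10: u0 ∈ [3/77, 2/11)
j=10 picked index 10: u0 ∈ [-4/77, 1/11)
intersection: [26/539, 45/539)

26/539 45/539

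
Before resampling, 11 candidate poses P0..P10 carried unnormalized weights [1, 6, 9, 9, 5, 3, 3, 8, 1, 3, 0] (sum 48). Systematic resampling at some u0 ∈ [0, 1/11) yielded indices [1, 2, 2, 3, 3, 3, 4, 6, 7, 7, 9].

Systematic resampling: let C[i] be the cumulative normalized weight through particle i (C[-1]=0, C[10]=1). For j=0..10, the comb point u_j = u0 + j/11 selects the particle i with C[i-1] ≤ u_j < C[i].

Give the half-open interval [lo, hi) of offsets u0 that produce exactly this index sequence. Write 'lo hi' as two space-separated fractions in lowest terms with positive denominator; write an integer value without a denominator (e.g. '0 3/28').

2/33 35/528

C = [1/48, 7/48, 1/3, 25/48, 5/8, 11/16, 3/4, 11/12, 15/16, 1, 1]
j=0 picked index 1: u0 ∈ [1/48, 7/48)
j=1 picked index 2: u0 ∈ [29/528, 8/33)
j=2 picked index 2: u0 ∈ [-19/528, 5/33)
j=3 picked index 3: u0 ∈ [2/33, 131/528)
j=4 picked index 3: u0 ∈ [-1/33, 83/528)
j=5 picked index 3: u0 ∈ [-4/33, 35/528)
j=6 picked index 4: u0 ∈ [-13/528, 7/88)
j=7 picked index 6: u0 ∈ [9/176, 5/44)
j=8 picked index 7: u0 ∈ [1/44, 25/132)
j=9 picked index 7: u0 ∈ [-3/44, 13/132)
j=10 picked index 9: u0 ∈ [5/176, 1/11)
intersection: [2/33, 35/528)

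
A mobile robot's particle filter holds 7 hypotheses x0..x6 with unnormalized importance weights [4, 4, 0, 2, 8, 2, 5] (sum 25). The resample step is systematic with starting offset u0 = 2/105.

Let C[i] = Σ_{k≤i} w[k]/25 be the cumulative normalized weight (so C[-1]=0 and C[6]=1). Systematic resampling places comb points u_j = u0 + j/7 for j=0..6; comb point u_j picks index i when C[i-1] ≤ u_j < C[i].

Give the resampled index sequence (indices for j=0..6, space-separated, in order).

0 1 1 4 4 5 6

C = [4/25, 8/25, 8/25, 2/5, 18/25, 4/5, 1]
j=0: u_0=2/105 ∈ [0, 4/25) → index 0
j=1: u_1=17/105 ∈ [4/25, 8/25) → index 1
j=2: u_2=32/105 ∈ [4/25, 8/25) → index 1
j=3: u_3=47/105 ∈ [2/5, 18/25) → index 4
j=4: u_4=62/105 ∈ [2/5, 18/25) → index 4
j=5: u_5=11/15 ∈ [18/25, 4/5) → index 5
j=6: u_6=92/105 ∈ [4/5, 1) → index 6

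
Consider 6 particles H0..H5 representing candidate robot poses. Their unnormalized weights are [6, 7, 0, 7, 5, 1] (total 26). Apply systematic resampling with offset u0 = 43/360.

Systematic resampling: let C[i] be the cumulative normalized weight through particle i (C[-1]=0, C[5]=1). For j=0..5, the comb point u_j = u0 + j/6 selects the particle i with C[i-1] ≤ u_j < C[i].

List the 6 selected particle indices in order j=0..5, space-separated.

0 1 1 3 4 4

C = [3/13, 1/2, 1/2, 10/13, 25/26, 1]
j=0: u_0=43/360 ∈ [0, 3/13) → index 0
j=1: u_1=103/360 ∈ [3/13, 1/2) → index 1
j=2: u_2=163/360 ∈ [3/13, 1/2) → index 1
j=3: u_3=223/360 ∈ [1/2, 10/13) → index 3
j=4: u_4=283/360 ∈ [10/13, 25/26) → index 4
j=5: u_5=343/360 ∈ [10/13, 25/26) → index 4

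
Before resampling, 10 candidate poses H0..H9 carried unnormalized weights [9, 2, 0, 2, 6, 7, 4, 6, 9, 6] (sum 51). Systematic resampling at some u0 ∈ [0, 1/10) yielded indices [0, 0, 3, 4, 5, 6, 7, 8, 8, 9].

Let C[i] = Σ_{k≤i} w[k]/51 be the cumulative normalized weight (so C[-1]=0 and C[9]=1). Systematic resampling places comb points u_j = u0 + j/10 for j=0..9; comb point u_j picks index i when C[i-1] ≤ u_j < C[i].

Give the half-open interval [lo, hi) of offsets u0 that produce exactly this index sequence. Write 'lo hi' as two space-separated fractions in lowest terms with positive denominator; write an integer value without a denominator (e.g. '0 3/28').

C = [3/17, 11/51, 11/51, 13/51, 19/51, 26/51, 10/17, 12/17, 15/17, 1]
j=0 picked index 0: u0 ∈ [0, 3/17)
j=1 picked index 0: u0 ∈ [-1/10, 13/170)
j=2 picked index 3: u0 ∈ [4/255, 14/255)
j=3 picked index 4: u0 ∈ [-23/510, 37/510)
j=4 picked index 5: u0 ∈ [-7/255, 28/255)
j=5 picked index 6: u0 ∈ [1/102, 3/34)
j=6 picked index 7: u0 ∈ [-1/85, 9/85)
j=7 picked index 8: u0 ∈ [1/170, 31/170)
j=8 picked index 8: u0 ∈ [-8/85, 7/85)
j=9 picked index 9: u0 ∈ [-3/170, 1/10)
intersection: [4/255, 14/255)

4/255 14/255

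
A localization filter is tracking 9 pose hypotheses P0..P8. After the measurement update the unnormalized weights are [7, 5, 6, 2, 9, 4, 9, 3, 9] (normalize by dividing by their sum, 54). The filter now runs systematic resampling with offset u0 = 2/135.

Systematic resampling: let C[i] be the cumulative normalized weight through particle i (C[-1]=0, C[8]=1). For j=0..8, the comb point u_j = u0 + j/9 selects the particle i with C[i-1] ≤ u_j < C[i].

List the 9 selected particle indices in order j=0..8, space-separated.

C = [7/54, 2/9, 1/3, 10/27, 29/54, 11/18, 7/9, 5/6, 1]
j=0: u_0=2/135 ∈ [0, 7/54) → index 0
j=1: u_1=17/135 ∈ [0, 7/54) → index 0
j=2: u_2=32/135 ∈ [2/9, 1/3) → index 2
j=3: u_3=47/135 ∈ [1/3, 10/27) → index 3
j=4: u_4=62/135 ∈ [10/27, 29/54) → index 4
j=5: u_5=77/135 ∈ [29/54, 11/18) → index 5
j=6: u_6=92/135 ∈ [11/18, 7/9) → index 6
j=7: u_7=107/135 ∈ [7/9, 5/6) → index 7
j=8: u_8=122/135 ∈ [5/6, 1) → index 8

0 0 2 3 4 5 6 7 8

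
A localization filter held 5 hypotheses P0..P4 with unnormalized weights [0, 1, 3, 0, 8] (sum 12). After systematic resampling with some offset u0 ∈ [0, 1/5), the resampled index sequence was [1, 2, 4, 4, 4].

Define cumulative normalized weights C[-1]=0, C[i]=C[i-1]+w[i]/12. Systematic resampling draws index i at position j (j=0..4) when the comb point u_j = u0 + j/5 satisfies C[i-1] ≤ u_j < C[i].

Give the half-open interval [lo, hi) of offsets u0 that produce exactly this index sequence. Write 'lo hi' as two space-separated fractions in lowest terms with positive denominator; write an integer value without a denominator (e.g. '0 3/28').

C = [0, 1/12, 1/3, 1/3, 1]
j=0 picked index 1: u0 ∈ [0, 1/12)
j=1 picked index 2: u0 ∈ [-7/60, 2/15)
j=2 picked index 4: u0 ∈ [-1/15, 3/5)
j=3 picked index 4: u0 ∈ [-4/15, 2/5)
j=4 picked index 4: u0 ∈ [-7/15, 1/5)
intersection: [0, 1/12)

0 1/12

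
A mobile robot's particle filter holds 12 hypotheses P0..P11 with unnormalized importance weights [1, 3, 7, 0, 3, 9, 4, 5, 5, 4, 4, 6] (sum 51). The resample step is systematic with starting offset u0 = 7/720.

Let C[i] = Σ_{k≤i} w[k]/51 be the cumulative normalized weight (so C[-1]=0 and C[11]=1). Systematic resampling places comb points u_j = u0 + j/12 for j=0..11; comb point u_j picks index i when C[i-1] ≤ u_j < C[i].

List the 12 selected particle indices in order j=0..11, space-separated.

C = [1/51, 4/51, 11/51, 11/51, 14/51, 23/51, 9/17, 32/51, 37/51, 41/51, 15/17, 1]
j=0: u_0=7/720 ∈ [0, 1/51) → index 0
j=1: u_1=67/720 ∈ [4/51, 11/51) → index 2
j=2: u_2=127/720 ∈ [4/51, 11/51) → index 2
j=3: u_3=187/720 ∈ [11/51, 14/51) → index 4
j=4: u_4=247/720 ∈ [14/51, 23/51) → index 5
j=5: u_5=307/720 ∈ [14/51, 23/51) → index 5
j=6: u_6=367/720 ∈ [23/51, 9/17) → index 6
j=7: u_7=427/720 ∈ [9/17, 32/51) → index 7
j=8: u_8=487/720 ∈ [32/51, 37/51) → index 8
j=9: u_9=547/720 ∈ [37/51, 41/51) → index 9
j=10: u_10=607/720 ∈ [41/51, 15/17) → index 10
j=11: u_11=667/720 ∈ [15/17, 1) → index 11

0 2 2 4 5 5 6 7 8 9 10 11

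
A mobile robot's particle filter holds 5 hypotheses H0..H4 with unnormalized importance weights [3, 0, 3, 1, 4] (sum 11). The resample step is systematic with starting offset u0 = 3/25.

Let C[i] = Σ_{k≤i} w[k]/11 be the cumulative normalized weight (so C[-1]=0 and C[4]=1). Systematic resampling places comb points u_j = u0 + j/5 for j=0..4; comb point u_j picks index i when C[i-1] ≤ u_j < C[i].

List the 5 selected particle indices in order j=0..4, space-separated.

C = [3/11, 3/11, 6/11, 7/11, 1]
j=0: u_0=3/25 ∈ [0, 3/11) → index 0
j=1: u_1=8/25 ∈ [3/11, 6/11) → index 2
j=2: u_2=13/25 ∈ [3/11, 6/11) → index 2
j=3: u_3=18/25 ∈ [7/11, 1) → index 4
j=4: u_4=23/25 ∈ [7/11, 1) → index 4

0 2 2 4 4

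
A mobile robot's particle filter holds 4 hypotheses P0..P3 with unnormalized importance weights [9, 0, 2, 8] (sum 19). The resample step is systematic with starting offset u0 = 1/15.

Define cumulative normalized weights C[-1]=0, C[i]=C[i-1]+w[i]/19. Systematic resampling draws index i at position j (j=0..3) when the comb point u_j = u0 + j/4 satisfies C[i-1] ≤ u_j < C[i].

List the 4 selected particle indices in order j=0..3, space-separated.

0 0 2 3

C = [9/19, 9/19, 11/19, 1]
j=0: u_0=1/15 ∈ [0, 9/19) → index 0
j=1: u_1=19/60 ∈ [0, 9/19) → index 0
j=2: u_2=17/30 ∈ [9/19, 11/19) → index 2
j=3: u_3=49/60 ∈ [11/19, 1) → index 3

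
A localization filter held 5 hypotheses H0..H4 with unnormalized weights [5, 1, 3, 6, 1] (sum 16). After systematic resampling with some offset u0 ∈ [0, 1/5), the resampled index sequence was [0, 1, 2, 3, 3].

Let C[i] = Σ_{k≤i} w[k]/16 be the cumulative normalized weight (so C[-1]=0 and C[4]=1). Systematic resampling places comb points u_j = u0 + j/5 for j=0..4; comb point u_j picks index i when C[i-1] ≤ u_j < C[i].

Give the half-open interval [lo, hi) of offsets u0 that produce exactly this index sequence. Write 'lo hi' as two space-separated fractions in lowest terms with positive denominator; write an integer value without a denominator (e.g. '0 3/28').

9/80 11/80

C = [5/16, 3/8, 9/16, 15/16, 1]
j=0 picked index 0: u0 ∈ [0, 5/16)
j=1 picked index 1: u0 ∈ [9/80, 7/40)
j=2 picked index 2: u0 ∈ [-1/40, 13/80)
j=3 picked index 3: u0 ∈ [-3/80, 27/80)
j=4 picked index 3: u0 ∈ [-19/80, 11/80)
intersection: [9/80, 11/80)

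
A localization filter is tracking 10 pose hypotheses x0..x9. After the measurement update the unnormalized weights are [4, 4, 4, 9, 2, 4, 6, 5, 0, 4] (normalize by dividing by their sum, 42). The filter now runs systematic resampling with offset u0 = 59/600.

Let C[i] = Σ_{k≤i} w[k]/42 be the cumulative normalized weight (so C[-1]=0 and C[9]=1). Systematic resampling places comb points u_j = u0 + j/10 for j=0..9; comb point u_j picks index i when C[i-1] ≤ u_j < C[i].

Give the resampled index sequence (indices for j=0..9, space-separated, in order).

1 2 3 3 3 5 6 7 7 9

C = [2/21, 4/21, 2/7, 1/2, 23/42, 9/14, 11/14, 19/21, 19/21, 1]
j=0: u_0=59/600 ∈ [2/21, 4/21) → index 1
j=1: u_1=119/600 ∈ [4/21, 2/7) → index 2
j=2: u_2=179/600 ∈ [2/7, 1/2) → index 3
j=3: u_3=239/600 ∈ [2/7, 1/2) → index 3
j=4: u_4=299/600 ∈ [2/7, 1/2) → index 3
j=5: u_5=359/600 ∈ [23/42, 9/14) → index 5
j=6: u_6=419/600 ∈ [9/14, 11/14) → index 6
j=7: u_7=479/600 ∈ [11/14, 19/21) → index 7
j=8: u_8=539/600 ∈ [11/14, 19/21) → index 7
j=9: u_9=599/600 ∈ [19/21, 1) → index 9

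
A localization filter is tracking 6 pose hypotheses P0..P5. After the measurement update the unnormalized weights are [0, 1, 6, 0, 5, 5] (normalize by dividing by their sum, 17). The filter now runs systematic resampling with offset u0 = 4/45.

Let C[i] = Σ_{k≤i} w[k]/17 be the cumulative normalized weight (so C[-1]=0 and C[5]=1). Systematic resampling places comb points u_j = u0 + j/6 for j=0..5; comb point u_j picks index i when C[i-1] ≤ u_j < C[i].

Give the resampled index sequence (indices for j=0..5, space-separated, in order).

C = [0, 1/17, 7/17, 7/17, 12/17, 1]
j=0: u_0=4/45 ∈ [1/17, 7/17) → index 2
j=1: u_1=23/90 ∈ [1/17, 7/17) → index 2
j=2: u_2=19/45 ∈ [7/17, 12/17) → index 4
j=3: u_3=53/90 ∈ [7/17, 12/17) → index 4
j=4: u_4=34/45 ∈ [12/17, 1) → index 5
j=5: u_5=83/90 ∈ [12/17, 1) → index 5

2 2 4 4 5 5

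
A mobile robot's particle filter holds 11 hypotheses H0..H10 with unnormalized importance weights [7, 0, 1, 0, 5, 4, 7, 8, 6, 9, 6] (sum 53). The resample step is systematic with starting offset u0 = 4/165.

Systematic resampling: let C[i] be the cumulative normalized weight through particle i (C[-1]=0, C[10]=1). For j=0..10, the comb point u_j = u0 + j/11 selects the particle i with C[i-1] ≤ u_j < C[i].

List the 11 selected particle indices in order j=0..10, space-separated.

C = [7/53, 7/53, 8/53, 8/53, 13/53, 17/53, 24/53, 32/53, 38/53, 47/53, 1]
j=0: u_0=4/165 ∈ [0, 7/53) → index 0
j=1: u_1=19/165 ∈ [0, 7/53) → index 0
j=2: u_2=34/165 ∈ [8/53, 13/53) → index 4
j=3: u_3=49/165 ∈ [13/53, 17/53) → index 5
j=4: u_4=64/165 ∈ [17/53, 24/53) → index 6
j=5: u_5=79/165 ∈ [24/53, 32/53) → index 7
j=6: u_6=94/165 ∈ [24/53, 32/53) → index 7
j=7: u_7=109/165 ∈ [32/53, 38/53) → index 8
j=8: u_8=124/165 ∈ [38/53, 47/53) → index 9
j=9: u_9=139/165 ∈ [38/53, 47/53) → index 9
j=10: u_10=14/15 ∈ [47/53, 1) → index 10

0 0 4 5 6 7 7 8 9 9 10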